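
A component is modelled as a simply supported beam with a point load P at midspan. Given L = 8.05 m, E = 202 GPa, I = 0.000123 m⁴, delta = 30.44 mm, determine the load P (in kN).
Model: a simply supported beam with a point load P at midspan, so delta = (P·L^3) / (48·E·I).
Solve for P: P = (48·delta·E·I) / L^3.
Convert to SI units:
  E = 202 GPa = 2.02 × 10¹¹ Pa
  delta = 30.44 mm = 0.03044 m
Substitute:
  P = (48 × 0.03044 × (2.02 × 10¹¹) × 0.000123) / 8.05^3
  P = 69590 N
Convert: P = 69590 N = 69.59 kN
Final answer: P = 69.59 kN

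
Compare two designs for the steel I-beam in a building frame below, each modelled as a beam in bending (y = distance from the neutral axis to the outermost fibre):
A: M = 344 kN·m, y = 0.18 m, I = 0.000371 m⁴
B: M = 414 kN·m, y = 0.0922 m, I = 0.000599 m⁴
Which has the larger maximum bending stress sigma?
Model: a beam in bending (y = distance from the neutral axis to the outermost fibre), so sigma = (M·y) / I (SI units).
  A: sigma = (344000 × 0.18) / 0.000371 = 1.669 × 10⁸ Pa = 166.9 MPa
  B: sigma = (414000 × 0.0922) / 0.000599 = 6.372 × 10⁷ Pa = 63.72 MPa
166.9 MPa > 63.72 MPa, so A is larger.
Final answer: A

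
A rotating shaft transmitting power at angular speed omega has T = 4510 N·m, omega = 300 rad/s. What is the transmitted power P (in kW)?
Model: a rotating shaft transmitting power at angular speed omega, so P = T·omega.
Substitute:
  P = 4510 × 300
  P = 1.353 × 10⁶ W
Convert: P = 1.353 × 10⁶ W = 1353 kW
Final answer: P = 1353 kW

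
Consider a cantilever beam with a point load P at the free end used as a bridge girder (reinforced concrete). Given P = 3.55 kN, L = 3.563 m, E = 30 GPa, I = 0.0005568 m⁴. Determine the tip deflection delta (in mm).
Model: a cantilever beam with a point load P at the free end, so delta = (P·L^3) / (3·E·I).
Convert to SI units:
  P = 3.55 kN = 3550 N
  E = 30 GPa = 3 × 10¹⁰ Pa
Substitute:
  delta = (3550 × 3.563^3) / (3 × (3 × 10¹⁰) × 0.0005568)
  delta = 0.003204 m
Convert: delta = 0.003204 m = 3.204 mm
Final answer: delta = 3.204 mm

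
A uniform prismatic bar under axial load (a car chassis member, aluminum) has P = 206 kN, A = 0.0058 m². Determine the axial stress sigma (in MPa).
Model: a uniform prismatic bar under axial load, so sigma = P / A.
Convert to SI units:
  P = 206 kN = 206000 N
Substitute:
  sigma = 206000 / 0.0058
  sigma = 3.552 × 10⁷ Pa
Convert: sigma = 3.552 × 10⁷ Pa = 35.52 MPa
Final answer: sigma = 35.52 MPa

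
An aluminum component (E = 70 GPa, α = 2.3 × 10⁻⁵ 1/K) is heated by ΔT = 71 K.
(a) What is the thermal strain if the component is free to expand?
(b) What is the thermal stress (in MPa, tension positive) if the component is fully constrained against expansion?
(a) Free thermal strain ε_th = α·ΔT = (2.3 × 10⁻⁵) × 71 = 0.001633
(b) Fully constrained, the expansion is suppressed, so σ = -E·α·ΔT. Convert E = 70 GPa = 7 × 10¹⁰ Pa.
  σ = -(7 × 10¹⁰) × (2.3 × 10⁻⁵) × 71 = -1.143 × 10⁸ Pa = -114.3 MPa (compressive)
Final answer: (a) ε_th = 0.001633, (b) σ = -114.3 MPa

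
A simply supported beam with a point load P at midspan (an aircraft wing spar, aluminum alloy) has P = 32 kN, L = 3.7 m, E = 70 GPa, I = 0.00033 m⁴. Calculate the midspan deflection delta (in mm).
Model: a simply supported beam with a point load P at midspan, so delta = (P·L^3) / (48·E·I).
Convert to SI units:
  P = 32 kN = 32000 N
  E = 70 GPa = 7 × 10¹⁰ Pa
Substitute:
  delta = (32000 × 3.7^3) / (48 × (7 × 10¹⁰) × 0.00033)
  delta = 0.001462 m
Convert: delta = 0.001462 m = 1.462 mm
Final answer: delta = 1.462 mm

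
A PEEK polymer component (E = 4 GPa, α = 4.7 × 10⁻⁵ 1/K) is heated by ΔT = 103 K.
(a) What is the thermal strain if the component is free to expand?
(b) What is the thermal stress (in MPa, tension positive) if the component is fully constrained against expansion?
(a) Free thermal strain ε_th = α·ΔT = (4.7 × 10⁻⁵) × 103 = 0.004841
(b) Fully constrained, the expansion is suppressed, so σ = -E·α·ΔT. Convert E = 4 GPa = 4 × 10⁹ Pa.
  σ = -(4 × 10⁹) × (4.7 × 10⁻⁵) × 103 = -1.936 × 10⁷ Pa = -19.36 MPa (compressive)
Final answer: (a) ε_th = 0.004841, (b) σ = -19.36 MPa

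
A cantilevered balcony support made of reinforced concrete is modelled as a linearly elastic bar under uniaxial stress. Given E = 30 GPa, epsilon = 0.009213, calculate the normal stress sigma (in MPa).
Model: a linearly elastic bar under uniaxial stress, so epsilon = sigma / E.
Solve for sigma: sigma = epsilon·E.
Convert to SI units:
  E = 30 GPa = 3 × 10¹⁰ Pa
Substitute:
  sigma = 0.009213 × (3 × 10¹⁰)
  sigma = 2.764 × 10⁸ Pa
Convert: sigma = 2.764 × 10⁸ Pa = 276.4 MPa
Final answer: sigma = 276.4 MPa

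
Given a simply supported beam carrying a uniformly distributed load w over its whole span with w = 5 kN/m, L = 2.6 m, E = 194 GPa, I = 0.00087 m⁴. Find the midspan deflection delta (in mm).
Model: a simply supported beam carrying a uniformly distributed load w over its whole span, so delta = (5·w·L^4) / (384·E·I).
Convert to SI units:
  w = 5 kN/m = 5000 N/m
  E = 194 GPa = 1.94 × 10¹¹ Pa
Substitute:
  delta = (5 × 5000 × 2.6^4) / (384 × (1.94 × 10¹¹) × 0.00087)
  delta = 1.763 × 10⁻⁵ m
Convert: delta = 1.763 × 10⁻⁵ m = 0.01763 mm
Final answer: delta = 0.01763 mm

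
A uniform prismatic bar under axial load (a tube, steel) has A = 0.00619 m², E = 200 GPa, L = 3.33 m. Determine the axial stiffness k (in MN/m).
Model: a uniform prismatic bar under axial load, so k = (A·E) / L.
Convert to SI units:
  E = 200 GPa = 2 × 10¹¹ Pa
Substitute:
  k = (0.00619 × (2 × 10¹¹)) / 3.33
  k = 3.718 × 10⁸ N/m
Convert: k = 3.718 × 10⁸ N/m = 371.8 MN/m
Final answer: k = 371.8 MN/m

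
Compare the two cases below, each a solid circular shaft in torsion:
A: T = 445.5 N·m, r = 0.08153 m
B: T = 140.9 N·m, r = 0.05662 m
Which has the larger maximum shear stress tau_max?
Model: a solid circular shaft in torsion, so tau_max = (2·T) / (π·r^3) (SI units).
  A: tau_max = (2 × 445.5) / (π × 0.08153^3) = 523300 Pa = 0.5233 MPa
  B: tau_max = (2 × 140.9) / (π × 0.05662^3) = 494200 Pa = 0.4942 MPa
0.5233 MPa > 0.4942 MPa, so A is larger.
Final answer: A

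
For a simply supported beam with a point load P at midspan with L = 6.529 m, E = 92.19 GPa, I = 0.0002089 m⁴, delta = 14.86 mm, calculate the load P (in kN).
Model: a simply supported beam with a point load P at midspan, so delta = (P·L^3) / (48·E·I).
Solve for P: P = (48·delta·E·I) / L^3.
Convert to SI units:
  E = 92.19 GPa = 9.219 × 10¹⁰ Pa
  delta = 14.86 mm = 0.01486 m
Substitute:
  P = (48 × 0.01486 × (9.219 × 10¹⁰) × 0.0002089) / 6.529^3
  P = 49360 N
Convert: P = 49360 N = 49.36 kN
Final answer: P = 49.36 kN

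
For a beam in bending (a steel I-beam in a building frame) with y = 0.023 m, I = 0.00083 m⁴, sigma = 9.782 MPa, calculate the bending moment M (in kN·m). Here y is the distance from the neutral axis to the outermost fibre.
Model: a beam in bending, so sigma = (M·y) / I.
Solve for M: M = (sigma·I) / y.
Convert to SI units:
  sigma = 9.782 MPa = 9.782 × 10⁶ Pa
Substitute:
  M = ((9.782 × 10⁶) × 0.00083) / 0.023
  M = 353000 N·m
Convert: M = 353000 N·m = 353 kN·m
Final answer: M = 353 kN·m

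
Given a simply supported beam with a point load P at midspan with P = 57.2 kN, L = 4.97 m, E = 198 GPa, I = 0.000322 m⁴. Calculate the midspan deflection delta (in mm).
Model: a simply supported beam with a point load P at midspan, so delta = (P·L^3) / (48·E·I).
Convert to SI units:
  P = 57.2 kN = 57200 N
  E = 198 GPa = 1.98 × 10¹¹ Pa
Substitute:
  delta = (57200 × 4.97^3) / (48 × (1.98 × 10¹¹) × 0.000322)
  delta = 0.002295 m
Convert: delta = 0.002295 m = 2.295 mm
Final answer: delta = 2.295 mm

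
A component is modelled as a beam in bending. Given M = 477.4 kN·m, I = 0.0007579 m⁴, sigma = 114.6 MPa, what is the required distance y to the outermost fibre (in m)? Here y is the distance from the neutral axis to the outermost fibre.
Model: a beam in bending, so sigma = (M·y) / I.
Solve for y: y = (sigma·I) / M.
Convert to SI units:
  M = 477.4 kN·m = 477400 N·m
  sigma = 114.6 MPa = 1.146 × 10⁸ Pa
Substitute:
  y = ((1.146 × 10⁸) × 0.0007579) / 477400
  y = 0.1819 m
Final answer: y = 0.1819 m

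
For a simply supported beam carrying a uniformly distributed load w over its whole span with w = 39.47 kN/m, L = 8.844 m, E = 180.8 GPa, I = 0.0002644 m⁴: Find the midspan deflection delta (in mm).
Model: a simply supported beam carrying a uniformly distributed load w over its whole span, so delta = (5·w·L^4) / (384·E·I).
Convert to SI units:
  w = 39.47 kN/m = 39470 N/m
  E = 180.8 GPa = 1.808 × 10¹¹ Pa
Substitute:
  delta = (5 × 39470 × 8.844^4) / (384 × (1.808 × 10¹¹) × 0.0002644)
  delta = 0.06577 m
Convert: delta = 0.06577 m = 65.77 mm
Final answer: delta = 65.77 mm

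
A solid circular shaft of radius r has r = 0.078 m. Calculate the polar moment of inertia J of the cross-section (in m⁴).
Model: a solid circular shaft of radius r, so J = (π·r^4) / 2.
Substitute:
  J = (π × 0.078^4) / 2
  J = 5.814 × 10⁻⁵ m⁴
Final answer: J = 5.814 × 10⁻⁵ m⁴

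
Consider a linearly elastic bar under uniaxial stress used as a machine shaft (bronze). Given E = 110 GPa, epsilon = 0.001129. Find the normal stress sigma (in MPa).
Model: a linearly elastic bar under uniaxial stress, so sigma = E·epsilon.
Convert to SI units:
  E = 110 GPa = 1.1 × 10¹¹ Pa
Substitute:
  sigma = (1.1 × 10¹¹) × 0.001129
  sigma = 1.242 × 10⁸ Pa
Convert: sigma = 1.242 × 10⁸ Pa = 124.2 MPa
Final answer: sigma = 124.2 MPa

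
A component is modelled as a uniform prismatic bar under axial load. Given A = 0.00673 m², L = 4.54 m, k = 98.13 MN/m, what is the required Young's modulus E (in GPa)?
Model: a uniform prismatic bar under axial load, so k = (A·E) / L.
Solve for E: E = (k·L) / A.
Convert to SI units:
  k = 98.13 MN/m = 9.813 × 10⁷ N/m
Substitute:
  E = ((9.813 × 10⁷) × 4.54) / 0.00673
  E = 6.62 × 10¹⁰ Pa
Convert: E = 6.62 × 10¹⁰ Pa = 66.2 GPa
Final answer: E = 66.2 GPa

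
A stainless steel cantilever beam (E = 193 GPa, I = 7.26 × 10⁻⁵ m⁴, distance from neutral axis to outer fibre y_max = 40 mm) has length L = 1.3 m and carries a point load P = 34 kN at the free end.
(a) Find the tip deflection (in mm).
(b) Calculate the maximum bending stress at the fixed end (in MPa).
(a) Tip deflection of a cantilever with an end point load: δ = P·L^3 / (3·E·I). Convert P = 34 kN = 34000 N, E = 193 GPa = 1.93 × 10¹¹ Pa.
  δ = (34000 × 1.3^3) / (3 × (1.93 × 10¹¹) × (7.26 × 10⁻⁵)) = 0.001777 m = 1.777 mm
(b) Maximum bending moment at the fixed end: M = P·L = 34000 × 1.3 = 44200 N·m. Convert y_max = 40 mm = 0.04 m.
  σ = M·y_max / I = (44200 × 0.04) / (7.26 × 10⁻⁵) = 2.435 × 10⁷ Pa = 24.35 MPa
Final answer: (a) δ = 1.777 mm, (b) σ = 24.35 MPa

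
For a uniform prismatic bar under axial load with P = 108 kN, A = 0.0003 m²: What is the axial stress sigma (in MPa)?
Model: a uniform prismatic bar under axial load, so sigma = P / A.
Convert to SI units:
  P = 108 kN = 108000 N
Substitute:
  sigma = 108000 / 0.0003
  sigma = 3.6 × 10⁸ Pa
Convert: sigma = 3.6 × 10⁸ Pa = 360 MPa
Final answer: sigma = 360 MPa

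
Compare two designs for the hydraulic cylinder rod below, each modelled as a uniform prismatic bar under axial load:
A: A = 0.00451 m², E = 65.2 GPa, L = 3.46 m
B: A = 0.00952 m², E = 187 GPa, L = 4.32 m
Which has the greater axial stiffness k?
Model: a uniform prismatic bar under axial load, so k = (A·E) / L (SI units).
  A: k = (0.00451 × (6.52 × 10¹⁰)) / 3.46 = 8.499 × 10⁷ N/m = 84.99 MN/m
  B: k = (0.00952 × (1.87 × 10¹¹)) / 4.32 = 4.121 × 10⁸ N/m = 412.1 MN/m
412.1 MN/m > 84.99 MN/m, so B is larger.
Final answer: B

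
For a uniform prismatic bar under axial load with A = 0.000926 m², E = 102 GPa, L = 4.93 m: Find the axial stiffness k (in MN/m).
Model: a uniform prismatic bar under axial load, so k = (A·E) / L.
Convert to SI units:
  E = 102 GPa = 1.02 × 10¹¹ Pa
Substitute:
  k = (0.000926 × (1.02 × 10¹¹)) / 4.93
  k = 1.916 × 10⁷ N/m
Convert: k = 1.916 × 10⁷ N/m = 19.16 MN/m
Final answer: k = 19.16 MN/m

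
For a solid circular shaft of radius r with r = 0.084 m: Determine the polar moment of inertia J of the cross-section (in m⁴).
Model: a solid circular shaft of radius r, so J = (π·r^4) / 2.
Substitute:
  J = (π × 0.084^4) / 2
  J = 7.821 × 10⁻⁵ m⁴
Final answer: J = 7.821 × 10⁻⁵ m⁴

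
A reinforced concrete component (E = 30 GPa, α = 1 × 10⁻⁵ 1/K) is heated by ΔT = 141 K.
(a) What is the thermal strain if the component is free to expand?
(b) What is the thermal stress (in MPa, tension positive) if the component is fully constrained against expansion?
(a) Free thermal strain ε_th = α·ΔT = (1 × 10⁻⁵) × 141 = 0.00141
(b) Fully constrained, the expansion is suppressed, so σ = -E·α·ΔT. Convert E = 30 GPa = 3 × 10¹⁰ Pa.
  σ = -(3 × 10¹⁰) × (1 × 10⁻⁵) × 141 = -4.23 × 10⁷ Pa = -42.3 MPa (compressive)
Final answer: (a) ε_th = 0.00141, (b) σ = -42.3 MPa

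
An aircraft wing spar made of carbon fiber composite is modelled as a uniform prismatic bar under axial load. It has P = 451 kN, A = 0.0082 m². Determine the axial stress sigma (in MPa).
Model: a uniform prismatic bar under axial load, so sigma = P / A.
Convert to SI units:
  P = 451 kN = 451000 N
Substitute:
  sigma = 451000 / 0.0082
  sigma = 5.5 × 10⁷ Pa
Convert: sigma = 5.5 × 10⁷ Pa = 55 MPa
Final answer: sigma = 55 MPa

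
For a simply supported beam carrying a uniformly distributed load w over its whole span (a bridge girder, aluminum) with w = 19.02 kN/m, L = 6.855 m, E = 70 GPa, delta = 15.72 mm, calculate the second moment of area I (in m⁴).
Model: a simply supported beam carrying a uniformly distributed load w over its whole span, so delta = (5·w·L^4) / (384·E·I).
Solve for I: I = (5·w·L^4) / (384·delta·E).
Convert to SI units:
  w = 19.02 kN/m = 19020 N/m
  E = 70 GPa = 7 × 10¹⁰ Pa
  delta = 15.72 mm = 0.01572 m
Substitute:
  I = (5 × 19020 × 6.855^4) / (384 × 0.01572 × (7 × 10¹⁰))
  I = 0.000497 m⁴
Final answer: I = 0.000497 m⁴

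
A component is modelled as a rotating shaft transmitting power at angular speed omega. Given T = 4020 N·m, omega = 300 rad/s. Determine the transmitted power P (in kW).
Model: a rotating shaft transmitting power at angular speed omega, so P = T·omega.
Substitute:
  P = 4020 × 300
  P = 1.206 × 10⁶ W
Convert: P = 1.206 × 10⁶ W = 1206 kW
Final answer: P = 1206 kW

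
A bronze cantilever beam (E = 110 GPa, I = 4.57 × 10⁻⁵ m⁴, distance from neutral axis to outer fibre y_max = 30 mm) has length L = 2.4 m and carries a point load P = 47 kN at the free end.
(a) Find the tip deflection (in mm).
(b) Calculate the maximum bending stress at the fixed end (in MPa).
(a) Tip deflection of a cantilever with an end point load: δ = P·L^3 / (3·E·I). Convert P = 47 kN = 47000 N, E = 110 GPa = 1.1 × 10¹¹ Pa.
  δ = (47000 × 2.4^3) / (3 × (1.1 × 10¹¹) × (4.57 × 10⁻⁵)) = 0.04308 m = 43.08 mm
(b) Maximum bending moment at the fixed end: M = P·L = 47000 × 2.4 = 112800 N·m. Convert y_max = 30 mm = 0.03 m.
  σ = M·y_max / I = (112800 × 0.03) / (4.57 × 10⁻⁵) = 7.405 × 10⁷ Pa = 74.05 MPa
Final answer: (a) δ = 43.08 mm, (b) σ = 74.05 MPa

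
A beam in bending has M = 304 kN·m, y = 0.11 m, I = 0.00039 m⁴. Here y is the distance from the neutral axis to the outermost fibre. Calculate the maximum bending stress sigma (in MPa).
Model: a beam in bending, so sigma = (M·y) / I.
Convert to SI units:
  M = 304 kN·m = 304000 N·m
Substitute:
  sigma = (304000 × 0.11) / 0.00039
  sigma = 8.574 × 10⁷ Pa
Convert: sigma = 8.574 × 10⁷ Pa = 85.74 MPa
Final answer: sigma = 85.74 MPa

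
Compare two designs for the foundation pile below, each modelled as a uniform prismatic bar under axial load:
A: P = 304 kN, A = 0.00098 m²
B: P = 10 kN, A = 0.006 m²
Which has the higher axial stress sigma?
Model: a uniform prismatic bar under axial load, so sigma = P / A (SI units).
  A: sigma = 304000 / 0.00098 = 3.102 × 10⁸ Pa = 310.2 MPa
  B: sigma = 10000 / 0.006 = 1.667 × 10⁶ Pa = 1.667 MPa
310.2 MPa > 1.667 MPa, so A is larger.
Final answer: A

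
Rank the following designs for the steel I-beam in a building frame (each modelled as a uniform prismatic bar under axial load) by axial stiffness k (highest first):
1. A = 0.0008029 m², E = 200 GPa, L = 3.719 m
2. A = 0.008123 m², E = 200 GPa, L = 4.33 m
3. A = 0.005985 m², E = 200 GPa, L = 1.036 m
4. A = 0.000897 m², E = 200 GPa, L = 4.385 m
Model: a uniform prismatic bar under axial load, so k = (A·E) / L (SI units).
  Case 1: k = (0.0008029 × (2 × 10¹¹)) / 3.719 = 4.318 × 10⁷ N/m = 43.18 MN/m
  Case 2: k = (0.008123 × (2 × 10¹¹)) / 4.33 = 3.752 × 10⁸ N/m = 375.2 MN/m
  Case 3: k = (0.005985 × (2 × 10¹¹)) / 1.036 = 1.155 × 10⁹ N/m = 1155 MN/m
  Case 4: k = (0.000897 × (2 × 10¹¹)) / 4.385 = 4.091 × 10⁷ N/m = 40.91 MN/m
Ordering: 1155 MN/m (case 3) > 375.2 MN/m (case 2) > 43.18 MN/m (case 1) > 40.91 MN/m (case 4)
Final answer: 3, 2, 1, 4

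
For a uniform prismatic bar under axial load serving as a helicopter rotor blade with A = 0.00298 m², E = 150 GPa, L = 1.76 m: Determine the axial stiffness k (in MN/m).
Model: a uniform prismatic bar under axial load, so k = (A·E) / L.
Convert to SI units:
  E = 150 GPa = 1.5 × 10¹¹ Pa
Substitute:
  k = (0.00298 × (1.5 × 10¹¹)) / 1.76
  k = 2.54 × 10⁸ N/m
Convert: k = 2.54 × 10⁸ N/m = 254 MN/m
Final answer: k = 254 MN/m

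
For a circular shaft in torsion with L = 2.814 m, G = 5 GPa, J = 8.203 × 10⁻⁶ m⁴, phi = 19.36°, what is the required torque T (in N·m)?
Model: a circular shaft in torsion, so phi = (T·L) / (G·J).
Solve for T: T = (phi·G·J) / L.
Convert to SI units:
  G = 5 GPa = 5 × 10⁹ Pa
  phi = 19.36° = 0.3379 rad
Substitute:
  T = (0.3379 × (5 × 10⁹) × (8.203 × 10⁻⁶)) / 2.814
  T = 4925 N·m
Final answer: T = 4925 N·m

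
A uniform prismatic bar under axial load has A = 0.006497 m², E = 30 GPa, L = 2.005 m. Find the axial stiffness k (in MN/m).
Model: a uniform prismatic bar under axial load, so k = (A·E) / L.
Convert to SI units:
  E = 30 GPa = 3 × 10¹⁰ Pa
Substitute:
  k = (0.006497 × (3 × 10¹⁰)) / 2.005
  k = 9.721 × 10⁷ N/m
Convert: k = 9.721 × 10⁷ N/m = 97.21 MN/m
Final answer: k = 97.21 MN/m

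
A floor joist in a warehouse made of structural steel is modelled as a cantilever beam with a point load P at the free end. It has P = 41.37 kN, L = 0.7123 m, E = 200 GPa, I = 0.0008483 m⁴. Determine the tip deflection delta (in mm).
Model: a cantilever beam with a point load P at the free end, so delta = (P·L^3) / (3·E·I).
Convert to SI units:
  P = 41.37 kN = 41370 N
  E = 200 GPa = 2 × 10¹¹ Pa
Substitute:
  delta = (41370 × 0.7123^3) / (3 × (2 × 10¹¹) × 0.0008483)
  delta = 2.937 × 10⁻⁵ m
Convert: delta = 2.937 × 10⁻⁵ m = 0.02937 mm
Final answer: delta = 0.02937 mm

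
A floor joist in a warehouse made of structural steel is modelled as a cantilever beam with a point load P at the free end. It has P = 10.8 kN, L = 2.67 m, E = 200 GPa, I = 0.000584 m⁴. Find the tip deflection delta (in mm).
Model: a cantilever beam with a point load P at the free end, so delta = (P·L^3) / (3·E·I).
Convert to SI units:
  P = 10.8 kN = 10800 N
  E = 200 GPa = 2 × 10¹¹ Pa
Substitute:
  delta = (10800 × 2.67^3) / (3 × (2 × 10¹¹) × 0.000584)
  delta = 0.0005867 m
Convert: delta = 0.0005867 m = 0.5867 mm
Final answer: delta = 0.5867 mm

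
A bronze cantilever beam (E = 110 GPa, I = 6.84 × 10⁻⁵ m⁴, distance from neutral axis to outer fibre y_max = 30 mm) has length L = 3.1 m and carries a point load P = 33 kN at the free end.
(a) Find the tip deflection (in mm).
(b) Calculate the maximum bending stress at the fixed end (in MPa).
(a) Tip deflection of a cantilever with an end point load: δ = P·L^3 / (3·E·I). Convert P = 33 kN = 33000 N, E = 110 GPa = 1.1 × 10¹¹ Pa.
  δ = (33000 × 3.1^3) / (3 × (1.1 × 10¹¹) × (6.84 × 10⁻⁵)) = 0.04355 m = 43.55 mm
(b) Maximum bending moment at the fixed end: M = P·L = 33000 × 3.1 = 102300 N·m. Convert y_max = 30 mm = 0.03 m.
  σ = M·y_max / I = (102300 × 0.03) / (6.84 × 10⁻⁵) = 4.487 × 10⁷ Pa = 44.87 MPa
Final answer: (a) δ = 43.55 mm, (b) σ = 44.87 MPa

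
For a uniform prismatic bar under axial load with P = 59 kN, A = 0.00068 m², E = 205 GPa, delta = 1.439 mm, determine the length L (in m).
Model: a uniform prismatic bar under axial load, so delta = (P·L) / (A·E).
Solve for L: L = (delta·A·E) / P.
Convert to SI units:
  P = 59 kN = 59000 N
  E = 205 GPa = 2.05 × 10¹¹ Pa
  delta = 1.439 mm = 0.001439 m
Substitute:
  L = (0.001439 × 0.00068 × (2.05 × 10¹¹)) / 59000
  L = 3.4 m
Final answer: L = 3.4 m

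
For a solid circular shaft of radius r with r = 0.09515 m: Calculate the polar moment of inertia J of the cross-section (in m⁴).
Model: a solid circular shaft of radius r, so J = (π·r^4) / 2.
Substitute:
  J = (π × 0.09515^4) / 2
  J = 0.0001288 m⁴
Final answer: J = 0.0001288 m⁴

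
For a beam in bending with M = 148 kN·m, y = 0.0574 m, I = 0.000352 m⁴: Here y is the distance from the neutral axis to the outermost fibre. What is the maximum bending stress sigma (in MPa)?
Model: a beam in bending, so sigma = (M·y) / I.
Convert to SI units:
  M = 148 kN·m = 148000 N·m
Substitute:
  sigma = (148000 × 0.0574) / 0.000352
  sigma = 2.413 × 10⁷ Pa
Convert: sigma = 2.413 × 10⁷ Pa = 24.13 MPa
Final answer: sigma = 24.13 MPa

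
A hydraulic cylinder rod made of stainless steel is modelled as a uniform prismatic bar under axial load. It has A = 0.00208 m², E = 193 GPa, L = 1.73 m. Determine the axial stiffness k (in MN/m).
Model: a uniform prismatic bar under axial load, so k = (A·E) / L.
Convert to SI units:
  E = 193 GPa = 1.93 × 10¹¹ Pa
Substitute:
  k = (0.00208 × (1.93 × 10¹¹)) / 1.73
  k = 2.32 × 10⁸ N/m
Convert: k = 2.32 × 10⁸ N/m = 232 MN/m
Final answer: k = 232 MN/m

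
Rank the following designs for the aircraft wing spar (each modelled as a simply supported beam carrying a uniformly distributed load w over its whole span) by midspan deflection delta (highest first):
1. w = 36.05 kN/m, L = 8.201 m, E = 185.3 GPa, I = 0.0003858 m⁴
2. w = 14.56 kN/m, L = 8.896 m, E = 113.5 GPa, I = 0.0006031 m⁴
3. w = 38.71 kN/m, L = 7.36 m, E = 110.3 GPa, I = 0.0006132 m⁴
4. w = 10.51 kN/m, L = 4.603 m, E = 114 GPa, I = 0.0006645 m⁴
Model: a simply supported beam carrying a uniformly distributed load w over its whole span, so delta = (5·w·L^4) / (384·E·I) (SI units).
  Case 1: delta = (5 × 36050 × 8.201^4) / (384 × (1.853 × 10¹¹) × 0.0003858) = 0.0297 m = 29.7 mm
  Case 2: delta = (5 × 14560 × 8.896^4) / (384 × (1.135 × 10¹¹) × 0.0006031) = 0.01735 m = 17.35 mm
  Case 3: delta = (5 × 38710 × 7.36^4) / (384 × (1.103 × 10¹¹) × 0.0006132) = 0.02187 m = 21.87 mm
  Case 4: delta = (5 × 10510 × 4.603^4) / (384 × (1.14 × 10¹¹) × 0.0006645) = 0.000811 m = 0.811 mm
Ordering: 29.7 mm (case 1) > 21.87 mm (case 3) > 17.35 mm (case 2) > 0.811 mm (case 4)
Final answer: 1, 3, 2, 4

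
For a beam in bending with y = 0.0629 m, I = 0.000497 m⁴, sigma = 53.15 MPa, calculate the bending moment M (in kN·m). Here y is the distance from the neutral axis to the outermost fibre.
Model: a beam in bending, so sigma = (M·y) / I.
Solve for M: M = (sigma·I) / y.
Convert to SI units:
  sigma = 53.15 MPa = 5.315 × 10⁷ Pa
Substitute:
  M = ((5.315 × 10⁷) × 0.000497) / 0.0629
  M = 420000 N·m
Convert: M = 420000 N·m = 420 kN·m
Final answer: M = 420 kN·m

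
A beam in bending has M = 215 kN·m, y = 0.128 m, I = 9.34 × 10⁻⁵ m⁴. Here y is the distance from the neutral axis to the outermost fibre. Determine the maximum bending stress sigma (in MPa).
Model: a beam in bending, so sigma = (M·y) / I.
Convert to SI units:
  M = 215 kN·m = 215000 N·m
Substitute:
  sigma = (215000 × 0.128) / (9.34 × 10⁻⁵)
  sigma = 2.946 × 10⁸ Pa
Convert: sigma = 2.946 × 10⁸ Pa = 294.6 MPa
Final answer: sigma = 294.6 MPa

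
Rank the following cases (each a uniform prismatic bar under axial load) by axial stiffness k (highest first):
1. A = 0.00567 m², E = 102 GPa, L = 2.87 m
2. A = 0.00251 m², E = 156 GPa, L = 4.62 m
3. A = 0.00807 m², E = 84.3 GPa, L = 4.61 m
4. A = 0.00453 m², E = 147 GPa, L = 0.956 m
Model: a uniform prismatic bar under axial load, so k = (A·E) / L (SI units).
  Case 1: k = (0.00567 × (1.02 × 10¹¹)) / 2.87 = 2.015 × 10⁸ N/m = 201.5 MN/m
  Case 2: k = (0.00251 × (1.56 × 10¹¹)) / 4.62 = 8.475 × 10⁷ N/m = 84.75 MN/m
  Case 3: k = (0.00807 × (8.43 × 10¹⁰)) / 4.61 = 1.476 × 10⁸ N/m = 147.6 MN/m
  Case 4: k = (0.00453 × (1.47 × 10¹¹)) / 0.956 = 6.966 × 10⁸ N/m = 696.6 MN/m
Ordering: 696.6 MN/m (case 4) > 201.5 MN/m (case 1) > 147.6 MN/m (case 3) > 84.75 MN/m (case 2)
Final answer: 4, 1, 3, 2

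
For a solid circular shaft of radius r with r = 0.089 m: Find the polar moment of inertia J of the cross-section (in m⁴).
Model: a solid circular shaft of radius r, so J = (π·r^4) / 2.
Substitute:
  J = (π × 0.089^4) / 2
  J = 9.856 × 10⁻⁵ m⁴
Final answer: J = 9.856 × 10⁻⁵ m⁴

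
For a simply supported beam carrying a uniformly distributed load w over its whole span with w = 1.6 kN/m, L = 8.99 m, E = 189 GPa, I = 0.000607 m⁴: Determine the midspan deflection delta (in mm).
Model: a simply supported beam carrying a uniformly distributed load w over its whole span, so delta = (5·w·L^4) / (384·E·I).
Convert to SI units:
  w = 1.6 kN/m = 1600 N/m
  E = 189 GPa = 1.89 × 10¹¹ Pa
Substitute:
  delta = (5 × 1600 × 8.99^4) / (384 × (1.89 × 10¹¹) × 0.000607)
  delta = 0.001186 m
Convert: delta = 0.001186 m = 1.186 mm
Final answer: delta = 1.186 mm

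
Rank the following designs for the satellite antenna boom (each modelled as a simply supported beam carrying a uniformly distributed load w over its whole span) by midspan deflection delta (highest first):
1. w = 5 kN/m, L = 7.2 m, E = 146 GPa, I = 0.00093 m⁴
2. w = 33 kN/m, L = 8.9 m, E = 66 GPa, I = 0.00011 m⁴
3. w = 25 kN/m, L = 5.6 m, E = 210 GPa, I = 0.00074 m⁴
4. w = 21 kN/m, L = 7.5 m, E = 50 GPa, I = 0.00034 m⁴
Model: a simply supported beam carrying a uniformly distributed load w over its whole span, so delta = (5·w·L^4) / (384·E·I) (SI units).
  Case 1: delta = (5 × 5000 × 7.2^4) / (384 × (1.46 × 10¹¹) × 0.00093) = 0.001289 m = 1.289 mm
  Case 2: delta = (5 × 33000 × 8.9^4) / (384 × (6.6 × 10¹⁰) × 0.00011) = 0.3713 m = 371.3 mm
  Case 3: delta = (5 × 25000 × 5.6^4) / (384 × (2.1 × 10¹¹) × 0.00074) = 0.00206 m = 2.06 mm
  Case 4: delta = (5 × 21000 × 7.5^4) / (384 × (5 × 10¹⁰) × 0.00034) = 0.05089 m = 50.89 mm
Ordering: 371.3 mm (case 2) > 50.89 mm (case 4) > 2.06 mm (case 3) > 1.289 mm (case 1)
Final answer: 2, 4, 3, 1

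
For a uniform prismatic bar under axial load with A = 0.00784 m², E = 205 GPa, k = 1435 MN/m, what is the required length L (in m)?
Model: a uniform prismatic bar under axial load, so k = (A·E) / L.
Solve for L: L = (A·E) / k.
Convert to SI units:
  E = 205 GPa = 2.05 × 10¹¹ Pa
  k = 1435 MN/m = 1.435 × 10⁹ N/m
Substitute:
  L = (0.00784 × (2.05 × 10¹¹)) / (1.435 × 10⁹)
  L = 1.12 m
Final answer: L = 1.12 m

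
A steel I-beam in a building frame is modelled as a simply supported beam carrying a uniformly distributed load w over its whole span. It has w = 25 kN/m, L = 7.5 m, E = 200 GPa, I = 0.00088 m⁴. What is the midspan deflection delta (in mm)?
Model: a simply supported beam carrying a uniformly distributed load w over its whole span, so delta = (5·w·L^4) / (384·E·I).
Convert to SI units:
  w = 25 kN/m = 25000 N/m
  E = 200 GPa = 2 × 10¹¹ Pa
Substitute:
  delta = (5 × 25000 × 7.5^4) / (384 × (2 × 10¹¹) × 0.00088)
  delta = 0.005852 m
Convert: delta = 0.005852 m = 5.852 mm
Final answer: delta = 5.852 mm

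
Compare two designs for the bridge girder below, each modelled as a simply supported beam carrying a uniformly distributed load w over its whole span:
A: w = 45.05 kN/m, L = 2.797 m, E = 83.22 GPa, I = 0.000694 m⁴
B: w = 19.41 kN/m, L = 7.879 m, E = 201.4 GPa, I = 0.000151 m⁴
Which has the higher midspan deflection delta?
Model: a simply supported beam carrying a uniformly distributed load w over its whole span, so delta = (5·w·L^4) / (384·E·I) (SI units).
  A: delta = (5 × 45050 × 2.797^4) / (384 × (8.322 × 10¹⁰) × 0.000694) = 0.0006216 m = 0.6216 mm
  B: delta = (5 × 19410 × 7.879^4) / (384 × (2.014 × 10¹¹) × 0.000151) = 0.03203 m = 32.03 mm
32.03 mm > 0.6216 mm, so B is larger.
Final answer: B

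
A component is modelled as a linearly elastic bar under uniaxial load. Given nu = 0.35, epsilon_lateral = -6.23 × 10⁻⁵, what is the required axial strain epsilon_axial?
Model: a linearly elastic bar under uniaxial load, so epsilon_lateral = -nu·epsilon_axial.
Solve for epsilon_axial: epsilon_axial = -epsilon_lateral / nu.
Substitute:
  epsilon_axial = -(-6.23 × 10⁻⁵) / 0.35
  epsilon_axial = 0.000178
Final answer: epsilon_axial = 0.000178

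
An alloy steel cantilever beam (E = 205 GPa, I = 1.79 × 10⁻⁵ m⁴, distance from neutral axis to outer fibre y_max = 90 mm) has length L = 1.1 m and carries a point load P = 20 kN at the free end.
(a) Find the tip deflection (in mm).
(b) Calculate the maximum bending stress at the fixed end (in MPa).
(a) Tip deflection of a cantilever with an end point load: δ = P·L^3 / (3·E·I). Convert P = 20 kN = 20000 N, E = 205 GPa = 2.05 × 10¹¹ Pa.
  δ = (20000 × 1.1^3) / (3 × (2.05 × 10¹¹) × (1.79 × 10⁻⁵)) = 0.002418 m = 2.418 mm
(b) Maximum bending moment at the fixed end: M = P·L = 20000 × 1.1 = 22000 N·m. Convert y_max = 90 mm = 0.09 m.
  σ = M·y_max / I = (22000 × 0.09) / (1.79 × 10⁻⁵) = 1.106 × 10⁸ Pa = 110.6 MPa
Final answer: (a) δ = 2.418 mm, (b) σ = 110.6 MPa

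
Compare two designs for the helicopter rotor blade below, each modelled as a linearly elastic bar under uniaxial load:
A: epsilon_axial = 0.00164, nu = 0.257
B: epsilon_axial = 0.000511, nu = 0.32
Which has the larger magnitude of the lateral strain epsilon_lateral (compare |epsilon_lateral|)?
Model: a linearly elastic bar under uniaxial load, so epsilon_lateral = -nu·epsilon_axial (SI units).
  A: epsilon_lateral = -(0.257 × 0.00164) = -0.0004215
  B: epsilon_lateral = -(0.32 × 0.000511) = -0.0001635
|epsilon_lateral|: A = 0.0004215, B = 0.0001635, so A is larger in magnitude.
Final answer: A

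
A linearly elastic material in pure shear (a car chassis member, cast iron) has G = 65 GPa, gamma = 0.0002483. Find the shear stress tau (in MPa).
Model: a linearly elastic material in pure shear, so tau = G·gamma.
Convert to SI units:
  G = 65 GPa = 6.5 × 10¹⁰ Pa
Substitute:
  tau = (6.5 × 10¹⁰) × 0.0002483
  tau = 1.614 × 10⁷ Pa
Convert: tau = 1.614 × 10⁷ Pa = 16.14 MPa
Final answer: tau = 16.14 MPa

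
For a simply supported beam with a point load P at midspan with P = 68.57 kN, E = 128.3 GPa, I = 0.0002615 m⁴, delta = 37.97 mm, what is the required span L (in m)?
Model: a simply supported beam with a point load P at midspan, so delta = (P·L^3) / (48·E·I).
Solve for L: L = ((48·delta·E·I) / P)^(1/3).
Convert to SI units:
  P = 68.57 kN = 68570 N
  E = 128.3 GPa = 1.283 × 10¹¹ Pa
  delta = 37.97 mm = 0.03797 m
Substitute:
  L = ((48 × 0.03797 × (1.283 × 10¹¹) × 0.0002615) / 68570)^(1/3)
  L = 9.625 m
Final answer: L = 9.625 m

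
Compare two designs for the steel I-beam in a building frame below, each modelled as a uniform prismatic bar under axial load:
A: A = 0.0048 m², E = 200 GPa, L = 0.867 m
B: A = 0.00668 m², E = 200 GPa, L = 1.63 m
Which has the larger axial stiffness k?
Model: a uniform prismatic bar under axial load, so k = (A·E) / L (SI units).
  A: k = (0.0048 × (2 × 10¹¹)) / 0.867 = 1.107 × 10⁹ N/m = 1107 MN/m
  B: k = (0.00668 × (2 × 10¹¹)) / 1.63 = 8.196 × 10⁸ N/m = 819.6 MN/m
1107 MN/m > 819.6 MN/m, so A is larger.
Final answer: A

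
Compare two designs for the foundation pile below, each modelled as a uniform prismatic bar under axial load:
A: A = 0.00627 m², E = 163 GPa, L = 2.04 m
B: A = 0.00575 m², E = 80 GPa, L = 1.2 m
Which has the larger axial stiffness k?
Model: a uniform prismatic bar under axial load, so k = (A·E) / L (SI units).
  A: k = (0.00627 × (1.63 × 10¹¹)) / 2.04 = 5.01 × 10⁸ N/m = 501 MN/m
  B: k = (0.00575 × (8 × 10¹⁰)) / 1.2 = 3.833 × 10⁸ N/m = 383.3 MN/m
501 MN/m > 383.3 MN/m, so A is larger.
Final answer: A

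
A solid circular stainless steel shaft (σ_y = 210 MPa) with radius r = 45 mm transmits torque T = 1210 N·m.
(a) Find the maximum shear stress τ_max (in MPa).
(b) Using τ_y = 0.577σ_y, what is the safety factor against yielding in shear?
(a) For a solid circular shaft, τ_max = T·r/J with J = π·r^4/2, i.e. τ_max = 2·T / (π·r^3). Convert r = 45 mm = 0.045 m.
  τ_max = (2 × 1210) / (π × 0.045^3) = 8.453 × 10⁶ Pa = 8.453 MPa
(b) τ_y = 0.577 × 210 = 121.17 MPa
  SF = τ_y/τ_max = 121.17 / 8.453 = 14.33
Final answer: (a) τ_max = 8.453 MPa, (b) SF = 14.33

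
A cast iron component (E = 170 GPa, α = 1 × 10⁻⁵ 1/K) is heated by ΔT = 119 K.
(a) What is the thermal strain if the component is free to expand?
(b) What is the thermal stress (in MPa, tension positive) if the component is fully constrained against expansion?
(a) Free thermal strain ε_th = α·ΔT = (1 × 10⁻⁵) × 119 = 0.00119
(b) Fully constrained, the expansion is suppressed, so σ = -E·α·ΔT. Convert E = 170 GPa = 1.7 × 10¹¹ Pa.
  σ = -(1.7 × 10¹¹) × (1 × 10⁻⁵) × 119 = -2.023 × 10⁸ Pa = -202.3 MPa (compressive)
Final answer: (a) ε_th = 0.00119, (b) σ = -202.3 MPa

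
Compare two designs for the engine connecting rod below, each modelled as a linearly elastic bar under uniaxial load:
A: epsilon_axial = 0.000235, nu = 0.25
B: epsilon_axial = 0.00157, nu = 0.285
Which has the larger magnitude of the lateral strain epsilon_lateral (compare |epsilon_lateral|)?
Model: a linearly elastic bar under uniaxial load, so epsilon_lateral = -nu·epsilon_axial (SI units).
  A: epsilon_lateral = -(0.25 × 0.000235) = -5.875 × 10⁻⁵
  B: epsilon_lateral = -(0.285 × 0.00157) = -0.0004474
|epsilon_lateral|: A = 5.875 × 10⁻⁵, B = 0.0004474, so B is larger in magnitude.
Final answer: B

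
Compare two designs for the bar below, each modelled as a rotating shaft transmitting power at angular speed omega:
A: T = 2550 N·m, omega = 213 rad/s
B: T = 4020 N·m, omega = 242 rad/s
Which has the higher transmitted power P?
Model: a rotating shaft transmitting power at angular speed omega, so P = T·omega (SI units).
  A: P = 2550 × 213 = 543200 W = 543.2 kW
  B: P = 4020 × 242 = 972800 W = 972.8 kW
972.8 kW > 543.2 kW, so B is larger.
Final answer: B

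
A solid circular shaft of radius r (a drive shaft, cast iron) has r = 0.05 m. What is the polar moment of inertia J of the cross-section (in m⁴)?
Model: a solid circular shaft of radius r, so J = (π·r^4) / 2.
Substitute:
  J = (π × 0.05^4) / 2
  J = 9.817 × 10⁻⁶ m⁴
Final answer: J = 9.817 × 10⁻⁶ m⁴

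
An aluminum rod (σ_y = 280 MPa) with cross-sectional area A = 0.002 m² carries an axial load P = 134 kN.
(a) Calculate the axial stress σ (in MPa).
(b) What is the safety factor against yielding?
(a) Axial stress σ = P/A. Convert P = 134 kN = 134000 N.
  σ = 134000 / 0.002 = 6.7 × 10⁷ Pa = 67 MPa
(b) Safety factor SF = σ_y/σ = 280 / 67 = 4.179
Final answer: (a) σ = 67 MPa, (b) SF = 4.179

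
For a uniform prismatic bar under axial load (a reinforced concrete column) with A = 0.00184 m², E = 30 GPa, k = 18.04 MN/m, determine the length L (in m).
Model: a uniform prismatic bar under axial load, so k = (A·E) / L.
Solve for L: L = (A·E) / k.
Convert to SI units:
  E = 30 GPa = 3 × 10¹⁰ Pa
  k = 18.04 MN/m = 1.804 × 10⁷ N/m
Substitute:
  L = (0.00184 × (3 × 10¹⁰)) / (1.804 × 10⁷)
  L = 3.06 m
Final answer: L = 3.06 m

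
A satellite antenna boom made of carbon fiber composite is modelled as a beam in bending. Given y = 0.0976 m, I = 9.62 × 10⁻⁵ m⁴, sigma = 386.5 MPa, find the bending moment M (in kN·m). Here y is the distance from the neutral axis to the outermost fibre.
Model: a beam in bending, so sigma = (M·y) / I.
Solve for M: M = (sigma·I) / y.
Convert to SI units:
  sigma = 386.5 MPa = 3.865 × 10⁸ Pa
Substitute:
  M = ((3.865 × 10⁸) × (9.62 × 10⁻⁵)) / 0.0976
  M = 381000 N·m
Convert: M = 381000 N·m = 381 kN·m
Final answer: M = 381 kN·m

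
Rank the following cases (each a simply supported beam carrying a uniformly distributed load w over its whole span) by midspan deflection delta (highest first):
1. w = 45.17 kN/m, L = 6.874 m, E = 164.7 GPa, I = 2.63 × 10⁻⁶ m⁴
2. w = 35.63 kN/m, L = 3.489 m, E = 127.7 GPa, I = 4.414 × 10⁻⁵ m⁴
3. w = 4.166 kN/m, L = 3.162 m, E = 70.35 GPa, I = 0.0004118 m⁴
Model: a simply supported beam carrying a uniformly distributed load w over its whole span, so delta = (5·w·L^4) / (384·E·I) (SI units).
  Case 1: delta = (5 × 45170 × 6.874^4) / (384 × (1.647 × 10¹¹) × (2.63 × 10⁻⁶)) = 3.032 m = 3032 mm
  Case 2: delta = (5 × 35630 × 3.489^4) / (384 × (1.277 × 10¹¹) × (4.414 × 10⁻⁵)) = 0.0122 m = 12.2 mm
  Case 3: delta = (5 × 4166 × 3.162^4) / (384 × (7.035 × 10¹⁰) × 0.0004118) = 0.0001872 m = 0.1872 mm
Ordering: 3032 mm (case 1) > 12.2 mm (case 2) > 0.1872 mm (case 3)
Final answer: 1, 2, 3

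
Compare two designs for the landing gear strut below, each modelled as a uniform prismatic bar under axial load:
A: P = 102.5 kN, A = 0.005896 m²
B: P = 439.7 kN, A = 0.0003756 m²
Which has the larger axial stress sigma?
Model: a uniform prismatic bar under axial load, so sigma = P / A (SI units).
  A: sigma = 102500 / 0.005896 = 1.738 × 10⁷ Pa = 17.38 MPa
  B: sigma = 439700 / 0.0003756 = 1.171 × 10⁹ Pa = 1171 MPa
1171 MPa > 17.38 MPa, so B is larger.
Final answer: B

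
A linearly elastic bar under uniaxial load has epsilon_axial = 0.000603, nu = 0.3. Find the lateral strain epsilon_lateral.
Model: a linearly elastic bar under uniaxial load, so epsilon_lateral = -nu·epsilon_axial.
Substitute:
  epsilon_lateral = -(0.3 × 0.000603)
  epsilon_lateral = -0.0001809
Final answer: epsilon_lateral = -0.0001809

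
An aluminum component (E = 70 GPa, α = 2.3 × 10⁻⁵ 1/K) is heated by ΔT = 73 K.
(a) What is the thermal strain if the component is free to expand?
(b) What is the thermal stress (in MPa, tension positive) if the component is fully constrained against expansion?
(a) Free thermal strain ε_th = α·ΔT = (2.3 × 10⁻⁵) × 73 = 0.001679
(b) Fully constrained, the expansion is suppressed, so σ = -E·α·ΔT. Convert E = 70 GPa = 7 × 10¹⁰ Pa.
  σ = -(7 × 10¹⁰) × (2.3 × 10⁻⁵) × 73 = -1.175 × 10⁸ Pa = -117.5 MPa (compressive)
Final answer: (a) ε_th = 0.001679, (b) σ = -117.5 MPa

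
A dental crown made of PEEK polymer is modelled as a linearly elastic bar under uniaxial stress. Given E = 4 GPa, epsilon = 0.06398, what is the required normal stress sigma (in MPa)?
Model: a linearly elastic bar under uniaxial stress, so epsilon = sigma / E.
Solve for sigma: sigma = epsilon·E.
Convert to SI units:
  E = 4 GPa = 4 × 10⁹ Pa
Substitute:
  sigma = 0.06398 × (4 × 10⁹)
  sigma = 2.559 × 10⁸ Pa
Convert: sigma = 2.559 × 10⁸ Pa = 255.9 MPa
Final answer: sigma = 255.9 MPa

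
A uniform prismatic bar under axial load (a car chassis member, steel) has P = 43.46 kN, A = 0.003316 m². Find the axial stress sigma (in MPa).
Model: a uniform prismatic bar under axial load, so sigma = P / A.
Convert to SI units:
  P = 43.46 kN = 43460 N
Substitute:
  sigma = 43460 / 0.003316
  sigma = 1.311 × 10⁷ Pa
Convert: sigma = 1.311 × 10⁷ Pa = 13.11 MPa
Final answer: sigma = 13.11 MPa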